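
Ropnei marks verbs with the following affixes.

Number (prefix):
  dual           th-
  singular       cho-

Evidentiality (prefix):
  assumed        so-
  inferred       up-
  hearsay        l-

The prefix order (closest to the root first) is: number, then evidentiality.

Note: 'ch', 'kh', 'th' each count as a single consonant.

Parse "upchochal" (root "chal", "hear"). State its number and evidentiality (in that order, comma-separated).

singular, inferred

Segment: up-cho-chal.
number: cho- → singular.
evidentiality: up- → inferred.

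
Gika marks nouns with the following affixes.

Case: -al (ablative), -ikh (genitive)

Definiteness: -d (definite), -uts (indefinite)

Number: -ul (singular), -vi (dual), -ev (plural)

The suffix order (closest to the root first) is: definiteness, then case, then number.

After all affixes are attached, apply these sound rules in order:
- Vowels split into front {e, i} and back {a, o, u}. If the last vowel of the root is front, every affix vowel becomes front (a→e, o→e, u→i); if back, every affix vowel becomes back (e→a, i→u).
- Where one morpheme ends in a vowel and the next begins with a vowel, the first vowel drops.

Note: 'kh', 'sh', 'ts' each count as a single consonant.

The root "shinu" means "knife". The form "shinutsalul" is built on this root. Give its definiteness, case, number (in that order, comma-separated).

indefinite, ablative, singular

Segment: shinu-uts-al-ul.
definiteness: -uts → indefinite.
case: -al → ablative.
number: -ul → singular.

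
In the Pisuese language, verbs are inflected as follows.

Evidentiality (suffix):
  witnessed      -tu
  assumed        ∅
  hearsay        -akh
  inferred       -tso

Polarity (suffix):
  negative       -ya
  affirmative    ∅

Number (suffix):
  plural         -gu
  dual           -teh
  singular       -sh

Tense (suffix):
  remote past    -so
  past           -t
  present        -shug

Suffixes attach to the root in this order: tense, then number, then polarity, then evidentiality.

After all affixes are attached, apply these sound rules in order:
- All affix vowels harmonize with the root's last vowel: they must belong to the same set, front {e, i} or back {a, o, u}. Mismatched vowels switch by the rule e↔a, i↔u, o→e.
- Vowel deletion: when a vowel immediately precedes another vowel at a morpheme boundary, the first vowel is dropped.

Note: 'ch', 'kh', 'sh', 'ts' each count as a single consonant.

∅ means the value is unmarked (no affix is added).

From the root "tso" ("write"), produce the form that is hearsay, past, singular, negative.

tsotshyakh

Attach tense past -t → tsot.
Attach number singular -sh → tsotsh.
Attach polarity negative -ya → tsotshya.
Attach evidentiality hearsay -akh → tsotshyaakh.
Vowel harmony: no change.
Apply vowel deletion: tsotshyaakh → tsotshyakh.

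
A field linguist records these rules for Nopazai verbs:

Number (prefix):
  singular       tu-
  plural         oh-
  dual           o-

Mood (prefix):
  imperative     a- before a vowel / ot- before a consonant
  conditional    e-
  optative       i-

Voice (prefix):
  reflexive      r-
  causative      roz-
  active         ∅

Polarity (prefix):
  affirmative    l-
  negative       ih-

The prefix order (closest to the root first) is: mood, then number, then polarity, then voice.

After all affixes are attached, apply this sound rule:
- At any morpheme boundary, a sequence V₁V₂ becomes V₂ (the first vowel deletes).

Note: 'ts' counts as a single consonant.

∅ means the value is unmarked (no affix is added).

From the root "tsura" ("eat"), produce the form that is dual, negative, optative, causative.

rozihitsura

Attach mood optative i- → itsura.
Attach number dual o- → oitsura.
Attach polarity negative ih- → ihoitsura.
Attach voice causative roz- → rozihoitsura.
Apply vowel deletion: rozihoitsura → rozihitsura.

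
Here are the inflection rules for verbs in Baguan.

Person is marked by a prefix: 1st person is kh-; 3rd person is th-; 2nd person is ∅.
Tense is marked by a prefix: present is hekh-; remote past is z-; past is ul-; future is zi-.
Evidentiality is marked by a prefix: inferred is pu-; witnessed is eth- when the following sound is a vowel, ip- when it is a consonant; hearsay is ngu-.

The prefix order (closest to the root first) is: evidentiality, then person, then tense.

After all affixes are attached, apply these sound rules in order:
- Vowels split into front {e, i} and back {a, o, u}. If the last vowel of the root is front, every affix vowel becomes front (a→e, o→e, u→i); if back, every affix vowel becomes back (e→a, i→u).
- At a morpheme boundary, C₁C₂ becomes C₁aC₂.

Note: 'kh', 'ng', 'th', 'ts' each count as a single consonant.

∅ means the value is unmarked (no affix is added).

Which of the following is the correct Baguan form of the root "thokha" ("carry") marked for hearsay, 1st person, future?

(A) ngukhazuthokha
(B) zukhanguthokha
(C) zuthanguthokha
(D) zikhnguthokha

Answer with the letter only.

B

Attach evidentiality hearsay ngu- → nguthokha.
Attach person 1st person kh- → khnguthokha.
Attach tense future zi- → zikhnguthokha.
Apply vowel harmony: zikhnguthokha → zukhnguthokha.
Apply epenthesis: zukhnguthokha → zukhanguthokha.
So the correct form is zukhanguthokha, option (B).
(C) zuthanguthokha is wrong: it uses 3rd person instead of 1st person for person.
(A) ngukhazuthokha is wrong: it has the affixes in the wrong order.
(D) zikhnguthokha is wrong: it fails to apply the sound rule(s).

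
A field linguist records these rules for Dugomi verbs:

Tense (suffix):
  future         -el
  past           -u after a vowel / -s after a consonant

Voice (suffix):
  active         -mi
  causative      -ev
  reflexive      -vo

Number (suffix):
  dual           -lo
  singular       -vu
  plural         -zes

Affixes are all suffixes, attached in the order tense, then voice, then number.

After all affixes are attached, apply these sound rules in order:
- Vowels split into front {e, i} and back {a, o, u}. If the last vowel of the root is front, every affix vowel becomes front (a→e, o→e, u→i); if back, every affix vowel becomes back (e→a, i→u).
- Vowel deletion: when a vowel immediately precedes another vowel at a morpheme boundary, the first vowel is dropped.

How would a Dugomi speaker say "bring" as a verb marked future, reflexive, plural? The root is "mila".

Attach tense future -el → milael.
Attach voice reflexive -vo → milaelvo.
Attach number plural -zes → milaelvozes.
Apply vowel harmony: milaelvozes → milaalvozas.
Apply vowel deletion: milaalvozas → milalvozas.

milalvozas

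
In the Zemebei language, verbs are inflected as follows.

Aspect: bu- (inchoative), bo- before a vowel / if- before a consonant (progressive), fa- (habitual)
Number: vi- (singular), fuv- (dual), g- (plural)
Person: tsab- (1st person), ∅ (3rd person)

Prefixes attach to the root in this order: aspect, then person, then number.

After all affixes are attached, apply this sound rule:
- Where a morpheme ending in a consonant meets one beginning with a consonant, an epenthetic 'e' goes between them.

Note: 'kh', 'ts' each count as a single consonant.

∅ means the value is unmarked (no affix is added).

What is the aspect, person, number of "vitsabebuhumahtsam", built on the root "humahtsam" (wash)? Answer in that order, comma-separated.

inchoative, 1st person, singular

Segment: vi-tsab-bu-humahtsam.
aspect: bu- → inchoative.
person: tsab- → 1st person.
number: vi- → singular.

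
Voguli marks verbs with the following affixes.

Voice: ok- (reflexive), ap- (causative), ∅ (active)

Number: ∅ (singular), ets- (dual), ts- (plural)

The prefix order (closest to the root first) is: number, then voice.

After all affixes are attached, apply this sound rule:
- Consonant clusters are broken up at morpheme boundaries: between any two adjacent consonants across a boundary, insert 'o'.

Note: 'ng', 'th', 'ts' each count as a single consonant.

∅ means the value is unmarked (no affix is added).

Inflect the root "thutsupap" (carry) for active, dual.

Attach number dual ets- → etsthutsupap.
voice = active: zero marking, form stays etsthutsupap.
Apply epenthesis: etsthutsupap → etsothutsupap.

etsothutsupap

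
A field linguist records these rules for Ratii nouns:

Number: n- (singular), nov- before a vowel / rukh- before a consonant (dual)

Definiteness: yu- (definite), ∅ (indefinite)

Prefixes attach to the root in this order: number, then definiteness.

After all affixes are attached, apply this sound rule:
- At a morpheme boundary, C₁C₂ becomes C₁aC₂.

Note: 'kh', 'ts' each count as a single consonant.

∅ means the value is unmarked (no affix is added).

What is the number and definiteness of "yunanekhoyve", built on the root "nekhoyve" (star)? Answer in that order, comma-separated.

singular, definite

Segment: yu-n-nekhoyve.
number: n- → singular.
definiteness: yu- → definite.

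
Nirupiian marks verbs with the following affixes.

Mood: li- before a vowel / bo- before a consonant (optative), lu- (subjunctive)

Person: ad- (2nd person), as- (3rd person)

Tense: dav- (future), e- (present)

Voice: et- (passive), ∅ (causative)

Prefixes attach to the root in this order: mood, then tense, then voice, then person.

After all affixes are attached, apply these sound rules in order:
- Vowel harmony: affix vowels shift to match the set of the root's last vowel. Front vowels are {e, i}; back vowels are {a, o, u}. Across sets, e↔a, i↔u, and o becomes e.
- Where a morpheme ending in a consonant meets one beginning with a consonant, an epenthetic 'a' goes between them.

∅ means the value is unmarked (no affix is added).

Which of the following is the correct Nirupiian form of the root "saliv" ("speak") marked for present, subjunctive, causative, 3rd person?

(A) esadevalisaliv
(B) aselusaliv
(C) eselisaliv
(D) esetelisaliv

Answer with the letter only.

C

Attach mood subjunctive lu- → lusaliv.
Attach tense present e- → elusaliv.
voice = causative: zero marking, form stays elusaliv.
Attach person 3rd person as- → aselusaliv.
Apply vowel harmony: aselusaliv → eselisaliv.
Epenthesis: no change.
So the correct form is eselisaliv, option (C).
(B) aselusaliv is wrong: it fails to apply the sound rule(s).
(D) esetelisaliv is wrong: it uses passive instead of causative for voice.
(A) esadevalisaliv is wrong: it uses future instead of present for tense.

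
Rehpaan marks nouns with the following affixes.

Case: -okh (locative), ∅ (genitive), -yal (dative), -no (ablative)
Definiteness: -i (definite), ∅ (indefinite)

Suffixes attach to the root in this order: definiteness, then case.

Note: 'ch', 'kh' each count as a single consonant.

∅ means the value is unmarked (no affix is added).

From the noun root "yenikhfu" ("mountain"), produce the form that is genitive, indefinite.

yenikhfu

definiteness = indefinite: zero marking, form stays yenikhfu.
case = genitive: zero marking, form stays yenikhfu.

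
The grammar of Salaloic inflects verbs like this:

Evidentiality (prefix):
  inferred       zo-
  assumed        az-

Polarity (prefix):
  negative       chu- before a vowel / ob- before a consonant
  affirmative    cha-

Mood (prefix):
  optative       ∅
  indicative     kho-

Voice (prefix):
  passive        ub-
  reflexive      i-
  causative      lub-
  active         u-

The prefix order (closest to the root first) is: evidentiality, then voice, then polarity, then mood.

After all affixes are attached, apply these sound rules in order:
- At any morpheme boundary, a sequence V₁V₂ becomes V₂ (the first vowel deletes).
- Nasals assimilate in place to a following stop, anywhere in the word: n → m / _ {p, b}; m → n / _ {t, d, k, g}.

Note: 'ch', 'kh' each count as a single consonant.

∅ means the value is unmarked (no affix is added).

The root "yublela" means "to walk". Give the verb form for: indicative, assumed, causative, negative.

Attach evidentiality assumed az- → azyublela.
Attach voice causative lub- → lubazyublela.
Attach polarity negative ob- (before consonant 'l') → oblubazyublela.
Attach mood indicative kho- → khooblubazyublela.
Apply vowel deletion: khooblubazyublela → khoblubazyublela.
Nasal assimilation: no change.

khoblubazyublela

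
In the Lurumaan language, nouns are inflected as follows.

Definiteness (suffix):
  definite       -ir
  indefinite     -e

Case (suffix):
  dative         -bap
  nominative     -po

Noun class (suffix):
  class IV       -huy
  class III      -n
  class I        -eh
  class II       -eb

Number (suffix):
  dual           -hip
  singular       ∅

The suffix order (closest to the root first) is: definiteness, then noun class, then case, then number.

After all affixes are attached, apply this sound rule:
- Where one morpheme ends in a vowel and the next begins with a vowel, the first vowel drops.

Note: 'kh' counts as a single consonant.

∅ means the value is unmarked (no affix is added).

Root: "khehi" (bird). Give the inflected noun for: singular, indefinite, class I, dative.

Attach definiteness indefinite -e → khehie.
Attach noun class class I -eh → khehieeh.
Attach case dative -bap → khehieehbap.
number = singular: zero marking, form stays khehieehbap.
Apply vowel deletion: khehieehbap → khehehbap.

khehehbap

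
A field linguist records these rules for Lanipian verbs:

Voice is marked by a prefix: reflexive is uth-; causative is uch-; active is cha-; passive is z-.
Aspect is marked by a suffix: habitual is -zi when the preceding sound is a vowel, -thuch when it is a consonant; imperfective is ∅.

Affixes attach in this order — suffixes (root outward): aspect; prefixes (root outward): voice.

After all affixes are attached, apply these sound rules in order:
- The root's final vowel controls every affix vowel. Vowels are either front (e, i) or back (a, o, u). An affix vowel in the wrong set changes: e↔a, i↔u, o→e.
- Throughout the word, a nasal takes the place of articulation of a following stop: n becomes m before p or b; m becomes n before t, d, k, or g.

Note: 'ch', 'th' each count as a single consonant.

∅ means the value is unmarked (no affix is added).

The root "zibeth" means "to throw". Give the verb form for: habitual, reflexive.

Attach voice reflexive uth- → uthzibeth.
Attach aspect habitual -thuch (after consonant 'th') → uthzibeththuch.
Apply vowel harmony: uthzibeththuch → ithzibeththich.
Nasal assimilation: no change.

ithzibeththich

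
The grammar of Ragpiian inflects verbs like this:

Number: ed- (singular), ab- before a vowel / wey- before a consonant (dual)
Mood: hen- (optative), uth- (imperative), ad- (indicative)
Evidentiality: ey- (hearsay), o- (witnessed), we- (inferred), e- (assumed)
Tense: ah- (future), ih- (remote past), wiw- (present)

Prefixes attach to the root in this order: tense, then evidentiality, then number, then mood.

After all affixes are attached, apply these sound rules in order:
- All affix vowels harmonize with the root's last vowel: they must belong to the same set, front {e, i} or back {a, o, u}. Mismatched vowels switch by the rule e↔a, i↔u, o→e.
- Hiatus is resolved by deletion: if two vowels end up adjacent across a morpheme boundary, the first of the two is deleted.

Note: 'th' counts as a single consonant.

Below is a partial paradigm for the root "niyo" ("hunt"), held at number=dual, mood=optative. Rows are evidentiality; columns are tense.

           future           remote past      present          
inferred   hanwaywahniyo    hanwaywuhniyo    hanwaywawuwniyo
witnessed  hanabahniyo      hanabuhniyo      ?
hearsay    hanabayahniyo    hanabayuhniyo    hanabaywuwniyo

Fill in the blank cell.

Attach tense present wiw- → wiwniyo.
Attach evidentiality witnessed o- → owiwniyo.
Attach number dual ab- (before vowel 'o') → abowiwniyo.
Attach mood optative hen- → henabowiwniyo.
Apply vowel harmony: henabowiwniyo → hanabowuwniyo.
Vowel deletion: no change.

hanabowuwniyo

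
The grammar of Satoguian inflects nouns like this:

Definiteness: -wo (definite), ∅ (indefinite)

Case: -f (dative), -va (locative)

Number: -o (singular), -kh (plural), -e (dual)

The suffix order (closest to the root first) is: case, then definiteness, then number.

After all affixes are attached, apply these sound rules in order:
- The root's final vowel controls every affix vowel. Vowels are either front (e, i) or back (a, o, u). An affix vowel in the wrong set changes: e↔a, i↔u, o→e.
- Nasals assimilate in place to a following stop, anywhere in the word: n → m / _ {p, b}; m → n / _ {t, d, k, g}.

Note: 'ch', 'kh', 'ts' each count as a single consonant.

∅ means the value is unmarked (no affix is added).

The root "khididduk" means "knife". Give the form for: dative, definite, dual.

khididdukfwoa

Attach case dative -f → khididdukf.
Attach definiteness definite -wo → khididdukfwo.
Attach number dual -e → khididdukfwoe.
Apply vowel harmony: khididdukfwoe → khididdukfwoa.
Nasal assimilation: no change.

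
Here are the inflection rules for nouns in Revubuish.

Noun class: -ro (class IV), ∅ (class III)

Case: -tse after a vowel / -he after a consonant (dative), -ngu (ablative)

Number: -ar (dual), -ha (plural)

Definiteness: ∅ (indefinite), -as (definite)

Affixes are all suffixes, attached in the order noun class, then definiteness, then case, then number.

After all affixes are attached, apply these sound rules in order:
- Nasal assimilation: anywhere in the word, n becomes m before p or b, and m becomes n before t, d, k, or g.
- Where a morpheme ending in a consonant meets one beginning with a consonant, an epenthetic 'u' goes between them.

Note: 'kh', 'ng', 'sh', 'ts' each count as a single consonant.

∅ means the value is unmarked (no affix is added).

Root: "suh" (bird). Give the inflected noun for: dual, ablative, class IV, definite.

suhuroasunguar

Attach noun class class IV -ro → suhro.
Attach definiteness definite -as → suhroas.
Attach case ablative -ngu → suhroasngu.
Attach number dual -ar → suhroasnguar.
Nasal assimilation: no change.
Apply epenthesis: suhroasnguar → suhuroasunguar.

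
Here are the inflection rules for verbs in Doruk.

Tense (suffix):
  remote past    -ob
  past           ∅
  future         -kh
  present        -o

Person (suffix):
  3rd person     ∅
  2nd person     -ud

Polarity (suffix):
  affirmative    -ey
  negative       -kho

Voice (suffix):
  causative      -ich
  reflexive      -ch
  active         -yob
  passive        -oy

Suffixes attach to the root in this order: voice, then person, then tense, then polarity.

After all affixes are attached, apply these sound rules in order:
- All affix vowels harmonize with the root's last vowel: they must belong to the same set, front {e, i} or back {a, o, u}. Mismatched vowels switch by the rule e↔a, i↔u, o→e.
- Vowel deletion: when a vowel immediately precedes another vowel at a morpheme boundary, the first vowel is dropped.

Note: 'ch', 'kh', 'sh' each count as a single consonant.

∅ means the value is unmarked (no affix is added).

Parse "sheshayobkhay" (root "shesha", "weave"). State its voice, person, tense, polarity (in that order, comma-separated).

Segment: shesha-yob-kh-ey.
voice: -yob → active.
person: ∅ → 3rd person.
tense: -kh → future.
polarity: -ey → affirmative.

active, 3rd person, future, affirmative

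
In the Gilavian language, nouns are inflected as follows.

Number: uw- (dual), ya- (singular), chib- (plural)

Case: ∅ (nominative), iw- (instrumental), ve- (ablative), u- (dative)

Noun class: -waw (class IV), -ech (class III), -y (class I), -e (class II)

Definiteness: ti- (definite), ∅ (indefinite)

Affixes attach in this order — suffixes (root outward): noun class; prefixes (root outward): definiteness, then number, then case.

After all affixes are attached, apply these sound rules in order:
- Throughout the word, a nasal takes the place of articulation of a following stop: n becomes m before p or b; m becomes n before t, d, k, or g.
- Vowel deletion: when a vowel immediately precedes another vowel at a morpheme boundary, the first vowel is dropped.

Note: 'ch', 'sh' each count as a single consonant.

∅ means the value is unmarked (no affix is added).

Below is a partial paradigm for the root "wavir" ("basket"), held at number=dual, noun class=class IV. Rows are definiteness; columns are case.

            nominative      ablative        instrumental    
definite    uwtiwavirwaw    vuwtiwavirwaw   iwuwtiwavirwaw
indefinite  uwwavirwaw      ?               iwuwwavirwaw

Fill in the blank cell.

definiteness = indefinite: zero marking, form stays wavir.
Attach number dual uw- → uwwavir.
Attach case ablative ve- → veuwwavir.
Attach noun class class IV -waw → veuwwavirwaw.
Nasal assimilation: no change.
Apply vowel deletion: veuwwavirwaw → vuwwavirwaw.

vuwwavirwaw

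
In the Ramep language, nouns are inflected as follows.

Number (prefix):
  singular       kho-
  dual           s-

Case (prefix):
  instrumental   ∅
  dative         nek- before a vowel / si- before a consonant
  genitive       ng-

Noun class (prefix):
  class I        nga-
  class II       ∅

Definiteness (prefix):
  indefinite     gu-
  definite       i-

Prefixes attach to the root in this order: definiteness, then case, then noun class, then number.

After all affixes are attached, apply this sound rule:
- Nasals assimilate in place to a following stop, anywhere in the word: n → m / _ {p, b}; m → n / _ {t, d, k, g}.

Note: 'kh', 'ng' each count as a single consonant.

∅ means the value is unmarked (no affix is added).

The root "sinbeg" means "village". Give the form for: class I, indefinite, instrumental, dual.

sngagusimbeg

Attach definiteness indefinite gu- → gusinbeg.
case = instrumental: zero marking, form stays gusinbeg.
Attach noun class class I nga- → ngagusinbeg.
Attach number dual s- → sngagusinbeg.
Apply nasal assimilation: sngagusinbeg → sngagusimbeg.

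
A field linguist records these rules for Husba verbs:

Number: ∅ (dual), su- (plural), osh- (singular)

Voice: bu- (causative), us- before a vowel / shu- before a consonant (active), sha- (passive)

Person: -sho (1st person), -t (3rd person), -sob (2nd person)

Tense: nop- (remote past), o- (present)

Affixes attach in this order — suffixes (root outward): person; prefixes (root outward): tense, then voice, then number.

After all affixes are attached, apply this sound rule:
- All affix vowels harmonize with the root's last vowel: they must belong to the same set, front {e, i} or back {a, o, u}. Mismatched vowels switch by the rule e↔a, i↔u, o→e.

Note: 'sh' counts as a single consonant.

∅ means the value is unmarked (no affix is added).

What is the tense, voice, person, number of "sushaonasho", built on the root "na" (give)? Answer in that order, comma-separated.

present, passive, 1st person, plural

Segment: su-sha-o-na-sho.
tense: o- → present.
voice: sha- → passive.
person: -sho → 1st person.
number: su- → plural.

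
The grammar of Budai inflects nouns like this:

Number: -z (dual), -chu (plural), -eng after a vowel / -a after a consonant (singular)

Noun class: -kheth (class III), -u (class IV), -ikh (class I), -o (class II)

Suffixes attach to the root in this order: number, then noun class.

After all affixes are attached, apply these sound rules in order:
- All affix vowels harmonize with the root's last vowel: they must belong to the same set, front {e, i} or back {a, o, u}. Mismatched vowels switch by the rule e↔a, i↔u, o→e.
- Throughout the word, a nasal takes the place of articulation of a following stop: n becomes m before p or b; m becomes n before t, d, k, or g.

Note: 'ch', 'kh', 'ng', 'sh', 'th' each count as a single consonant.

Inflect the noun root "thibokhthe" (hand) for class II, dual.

Attach number dual -z → thibokhthez.
Attach noun class class II -o → thibokhthezo.
Apply vowel harmony: thibokhthezo → thibokhtheze.
Nasal assimilation: no change.

thibokhtheze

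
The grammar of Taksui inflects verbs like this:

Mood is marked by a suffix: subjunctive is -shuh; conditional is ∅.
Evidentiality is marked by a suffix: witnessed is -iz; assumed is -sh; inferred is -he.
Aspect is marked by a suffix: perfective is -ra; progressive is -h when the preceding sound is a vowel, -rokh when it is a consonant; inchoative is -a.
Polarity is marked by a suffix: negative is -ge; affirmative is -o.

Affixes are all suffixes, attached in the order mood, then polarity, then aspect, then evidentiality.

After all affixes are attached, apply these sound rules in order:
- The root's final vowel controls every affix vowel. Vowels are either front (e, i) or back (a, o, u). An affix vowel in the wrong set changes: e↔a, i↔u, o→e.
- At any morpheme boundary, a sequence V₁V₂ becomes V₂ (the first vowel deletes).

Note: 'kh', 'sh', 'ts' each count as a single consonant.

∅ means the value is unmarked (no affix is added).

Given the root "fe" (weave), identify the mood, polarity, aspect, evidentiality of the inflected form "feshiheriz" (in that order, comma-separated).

subjunctive, affirmative, perfective, witnessed

Segment: fe-shuh-o-ra-iz.
mood: -shuh → subjunctive.
polarity: -o → affirmative.
aspect: -ra → perfective.
evidentiality: -iz → witnessed.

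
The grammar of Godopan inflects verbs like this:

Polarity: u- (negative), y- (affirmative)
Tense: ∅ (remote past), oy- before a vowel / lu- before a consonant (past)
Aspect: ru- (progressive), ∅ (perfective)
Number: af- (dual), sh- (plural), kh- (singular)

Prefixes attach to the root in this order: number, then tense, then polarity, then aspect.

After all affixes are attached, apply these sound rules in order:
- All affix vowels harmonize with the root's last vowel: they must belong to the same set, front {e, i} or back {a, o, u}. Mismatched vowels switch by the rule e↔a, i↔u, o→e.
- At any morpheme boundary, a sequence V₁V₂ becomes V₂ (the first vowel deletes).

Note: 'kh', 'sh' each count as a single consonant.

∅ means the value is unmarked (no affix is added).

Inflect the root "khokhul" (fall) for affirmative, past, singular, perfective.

ylukhkhokhul

Attach number singular kh- → khkhokhul.
Attach tense past lu- (before consonant 'kh') → lukhkhokhul.
Attach polarity affirmative y- → ylukhkhokhul.
aspect = perfective: zero marking, form stays ylukhkhokhul.
Vowel harmony: no change.
Vowel deletion: no change.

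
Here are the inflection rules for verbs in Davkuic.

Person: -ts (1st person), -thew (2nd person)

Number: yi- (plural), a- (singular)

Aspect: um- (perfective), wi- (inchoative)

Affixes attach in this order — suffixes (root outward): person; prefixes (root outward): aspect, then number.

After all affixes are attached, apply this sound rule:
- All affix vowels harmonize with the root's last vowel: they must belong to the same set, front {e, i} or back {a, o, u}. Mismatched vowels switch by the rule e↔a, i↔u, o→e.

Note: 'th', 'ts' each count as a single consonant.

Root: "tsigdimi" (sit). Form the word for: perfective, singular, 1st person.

eimtsigdimits

Attach person 1st person -ts → tsigdimits.
Attach aspect perfective um- → umtsigdimits.
Attach number singular a- → aumtsigdimits.
Apply vowel harmony: aumtsigdimits → eimtsigdimits.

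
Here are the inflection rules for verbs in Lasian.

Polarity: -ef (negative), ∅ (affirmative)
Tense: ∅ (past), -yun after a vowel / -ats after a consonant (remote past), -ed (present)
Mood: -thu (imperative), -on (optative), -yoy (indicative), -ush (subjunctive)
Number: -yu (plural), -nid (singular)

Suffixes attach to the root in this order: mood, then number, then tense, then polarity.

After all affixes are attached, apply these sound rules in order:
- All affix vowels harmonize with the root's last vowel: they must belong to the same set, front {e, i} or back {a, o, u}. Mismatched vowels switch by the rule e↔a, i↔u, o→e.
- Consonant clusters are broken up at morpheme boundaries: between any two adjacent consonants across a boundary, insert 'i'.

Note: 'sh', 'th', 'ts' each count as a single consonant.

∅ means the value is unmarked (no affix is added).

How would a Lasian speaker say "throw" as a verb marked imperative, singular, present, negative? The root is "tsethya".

Attach mood imperative -thu → tsethyathu.
Attach number singular -nid → tsethyathunid.
Attach tense present -ed → tsethyathunided.
Attach polarity negative -ef → tsethyathunidedef.
Apply vowel harmony: tsethyathunidedef → tsethyathunudadaf.
Epenthesis: no change.

tsethyathunudadaf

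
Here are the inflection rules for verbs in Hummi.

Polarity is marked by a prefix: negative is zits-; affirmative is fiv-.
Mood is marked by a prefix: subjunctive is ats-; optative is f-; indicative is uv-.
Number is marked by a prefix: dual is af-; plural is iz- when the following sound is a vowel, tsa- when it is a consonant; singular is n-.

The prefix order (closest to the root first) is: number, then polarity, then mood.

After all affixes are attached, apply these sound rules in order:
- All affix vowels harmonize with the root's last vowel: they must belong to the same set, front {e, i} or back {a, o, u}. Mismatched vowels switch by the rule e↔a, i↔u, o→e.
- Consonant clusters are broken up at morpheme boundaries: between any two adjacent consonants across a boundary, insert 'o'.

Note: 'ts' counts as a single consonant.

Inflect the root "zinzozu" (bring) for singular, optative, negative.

fozutsonozinzozu

Attach number singular n- → nzinzozu.
Attach polarity negative zits- → zitsnzinzozu.
Attach mood optative f- → fzitsnzinzozu.
Apply vowel harmony: fzitsnzinzozu → fzutsnzinzozu.
Apply epenthesis: fzutsnzinzozu → fozutsonozinzozu.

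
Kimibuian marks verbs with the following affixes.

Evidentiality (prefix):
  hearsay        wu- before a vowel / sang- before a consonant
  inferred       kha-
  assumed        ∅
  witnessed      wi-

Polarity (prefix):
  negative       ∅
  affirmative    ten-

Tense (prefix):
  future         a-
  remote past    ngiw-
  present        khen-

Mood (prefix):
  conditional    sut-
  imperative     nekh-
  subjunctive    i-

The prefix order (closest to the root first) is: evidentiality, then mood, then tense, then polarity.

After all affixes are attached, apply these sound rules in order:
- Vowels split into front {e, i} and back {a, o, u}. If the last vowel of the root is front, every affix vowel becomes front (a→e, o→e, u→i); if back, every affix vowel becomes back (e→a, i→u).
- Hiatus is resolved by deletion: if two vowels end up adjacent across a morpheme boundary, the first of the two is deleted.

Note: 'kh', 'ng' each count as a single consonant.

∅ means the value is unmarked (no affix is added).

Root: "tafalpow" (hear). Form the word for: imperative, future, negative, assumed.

evidentiality = assumed: zero marking, form stays tafalpow.
Attach mood imperative nekh- → nekhtafalpow.
Attach tense future a- → anekhtafalpow.
polarity = negative: zero marking, form stays anekhtafalpow.
Apply vowel harmony: anekhtafalpow → anakhtafalpow.
Vowel deletion: no change.

anakhtafalpow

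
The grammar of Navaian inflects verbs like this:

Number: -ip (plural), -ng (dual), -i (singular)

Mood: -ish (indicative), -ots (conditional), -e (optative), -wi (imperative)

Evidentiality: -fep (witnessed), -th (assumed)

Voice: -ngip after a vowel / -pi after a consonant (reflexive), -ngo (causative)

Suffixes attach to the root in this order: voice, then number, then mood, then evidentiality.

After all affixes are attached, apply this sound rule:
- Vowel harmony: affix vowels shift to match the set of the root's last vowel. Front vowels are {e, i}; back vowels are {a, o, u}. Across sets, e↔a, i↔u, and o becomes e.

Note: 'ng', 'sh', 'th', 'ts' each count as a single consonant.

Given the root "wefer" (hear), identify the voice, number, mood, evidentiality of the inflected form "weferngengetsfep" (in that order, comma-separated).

causative, dual, conditional, witnessed

Segment: wefer-ngo-ng-ots-fep.
voice: -ngo → causative.
number: -ng → dual.
mood: -ots → conditional.
evidentiality: -fep → witnessed.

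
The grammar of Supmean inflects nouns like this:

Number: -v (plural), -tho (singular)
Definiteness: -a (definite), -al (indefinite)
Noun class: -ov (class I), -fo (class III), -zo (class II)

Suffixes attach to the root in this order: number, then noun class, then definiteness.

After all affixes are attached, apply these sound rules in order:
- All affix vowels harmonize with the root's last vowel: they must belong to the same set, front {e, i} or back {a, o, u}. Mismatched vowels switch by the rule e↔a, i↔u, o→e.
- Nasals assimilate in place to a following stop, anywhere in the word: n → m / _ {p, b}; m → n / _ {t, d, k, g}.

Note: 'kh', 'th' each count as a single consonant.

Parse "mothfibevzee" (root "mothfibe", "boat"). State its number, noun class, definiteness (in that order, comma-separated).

plural, class II, definite

Segment: mothfibe-v-zo-a.
number: -v → plural.
noun class: -zo → class II.
definiteness: -a → definite.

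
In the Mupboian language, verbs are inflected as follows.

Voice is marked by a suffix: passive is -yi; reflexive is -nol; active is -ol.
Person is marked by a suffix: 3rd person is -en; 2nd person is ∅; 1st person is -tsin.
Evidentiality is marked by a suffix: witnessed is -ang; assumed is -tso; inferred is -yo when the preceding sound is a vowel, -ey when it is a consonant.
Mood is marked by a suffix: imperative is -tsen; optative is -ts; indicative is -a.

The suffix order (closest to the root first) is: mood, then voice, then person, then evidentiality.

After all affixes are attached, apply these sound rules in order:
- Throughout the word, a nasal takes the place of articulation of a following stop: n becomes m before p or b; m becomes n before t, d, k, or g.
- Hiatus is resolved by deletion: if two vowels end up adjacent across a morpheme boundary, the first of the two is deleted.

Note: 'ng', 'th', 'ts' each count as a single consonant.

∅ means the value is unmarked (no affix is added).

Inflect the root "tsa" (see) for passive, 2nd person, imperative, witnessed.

Attach mood imperative -tsen → tsatsen.
Attach voice passive -yi → tsatsenyi.
person = 2nd person: zero marking, form stays tsatsenyi.
Attach evidentiality witnessed -ang → tsatsenyiang.
Nasal assimilation: no change.
Apply vowel deletion: tsatsenyiang → tsatsenyang.

tsatsenyang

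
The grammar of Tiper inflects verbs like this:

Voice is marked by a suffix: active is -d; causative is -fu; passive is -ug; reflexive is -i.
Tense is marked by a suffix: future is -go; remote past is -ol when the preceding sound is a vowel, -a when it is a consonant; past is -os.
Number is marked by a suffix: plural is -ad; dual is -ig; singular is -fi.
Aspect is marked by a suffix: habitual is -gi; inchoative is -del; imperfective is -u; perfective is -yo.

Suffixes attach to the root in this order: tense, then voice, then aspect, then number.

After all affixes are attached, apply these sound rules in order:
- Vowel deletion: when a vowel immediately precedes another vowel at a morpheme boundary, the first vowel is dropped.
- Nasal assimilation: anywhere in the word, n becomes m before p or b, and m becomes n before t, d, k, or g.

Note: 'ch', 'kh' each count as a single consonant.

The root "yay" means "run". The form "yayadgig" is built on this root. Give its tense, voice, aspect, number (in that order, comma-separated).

remote past, active, habitual, dual

Segment: yay-a-d-gi-ig.
tense: -ol/a → remote past.
voice: -d → active.
aspect: -gi → habitual.
number: -ig → dual.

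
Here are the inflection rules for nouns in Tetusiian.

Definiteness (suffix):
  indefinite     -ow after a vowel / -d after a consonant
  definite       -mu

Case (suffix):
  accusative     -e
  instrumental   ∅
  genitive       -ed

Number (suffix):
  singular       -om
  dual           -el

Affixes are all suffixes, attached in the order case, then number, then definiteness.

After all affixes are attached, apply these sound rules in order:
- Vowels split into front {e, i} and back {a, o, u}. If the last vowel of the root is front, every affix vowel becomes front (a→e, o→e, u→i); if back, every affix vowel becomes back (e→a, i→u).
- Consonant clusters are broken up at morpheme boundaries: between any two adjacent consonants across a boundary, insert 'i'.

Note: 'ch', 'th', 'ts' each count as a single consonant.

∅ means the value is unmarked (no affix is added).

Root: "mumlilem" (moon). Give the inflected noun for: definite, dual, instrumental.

mumlilemelimi

case = instrumental: zero marking, form stays mumlilem.
Attach number dual -el → mumlilemel.
Attach definiteness definite -mu → mumlilemelmu.
Apply vowel harmony: mumlilemelmu → mumlilemelmi.
Apply epenthesis: mumlilemelmi → mumlilemelimi.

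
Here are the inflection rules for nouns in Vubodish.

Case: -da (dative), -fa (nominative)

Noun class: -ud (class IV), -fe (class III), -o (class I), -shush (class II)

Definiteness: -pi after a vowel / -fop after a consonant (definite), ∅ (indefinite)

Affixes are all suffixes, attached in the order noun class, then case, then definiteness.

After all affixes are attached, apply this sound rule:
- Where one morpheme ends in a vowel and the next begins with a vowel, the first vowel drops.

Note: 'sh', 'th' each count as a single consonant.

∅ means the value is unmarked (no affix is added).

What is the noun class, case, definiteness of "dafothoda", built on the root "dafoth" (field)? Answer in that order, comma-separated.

class I, dative, indefinite

Segment: dafoth-o-da.
noun class: -o → class I.
case: -da → dative.
definiteness: ∅ → indefinite.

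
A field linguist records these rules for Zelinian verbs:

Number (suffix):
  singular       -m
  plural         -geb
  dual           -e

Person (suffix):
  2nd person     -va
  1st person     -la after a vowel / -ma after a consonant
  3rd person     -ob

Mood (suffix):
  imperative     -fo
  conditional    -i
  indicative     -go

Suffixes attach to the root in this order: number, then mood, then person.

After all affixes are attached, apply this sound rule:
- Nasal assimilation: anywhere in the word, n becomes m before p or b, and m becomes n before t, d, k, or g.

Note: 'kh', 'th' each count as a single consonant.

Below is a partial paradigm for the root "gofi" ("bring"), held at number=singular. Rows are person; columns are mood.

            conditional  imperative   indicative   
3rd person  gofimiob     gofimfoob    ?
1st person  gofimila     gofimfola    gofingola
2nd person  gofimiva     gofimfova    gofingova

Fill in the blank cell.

Attach number singular -m → gofim.
Attach mood indicative -go → gofimgo.
Attach person 3rd person -ob → gofimgoob.
Apply nasal assimilation: gofimgoob → gofingoob.

gofingoob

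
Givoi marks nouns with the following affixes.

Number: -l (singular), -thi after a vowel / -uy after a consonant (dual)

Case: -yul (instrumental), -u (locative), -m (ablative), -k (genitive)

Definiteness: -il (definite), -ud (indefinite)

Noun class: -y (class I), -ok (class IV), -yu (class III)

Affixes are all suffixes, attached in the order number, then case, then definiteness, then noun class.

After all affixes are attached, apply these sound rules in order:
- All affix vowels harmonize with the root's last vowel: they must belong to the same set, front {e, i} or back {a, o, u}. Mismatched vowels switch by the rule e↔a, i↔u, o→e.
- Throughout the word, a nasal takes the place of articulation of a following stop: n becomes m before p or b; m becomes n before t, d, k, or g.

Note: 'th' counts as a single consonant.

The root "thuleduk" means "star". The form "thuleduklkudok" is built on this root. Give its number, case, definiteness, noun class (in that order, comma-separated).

Segment: thuleduk-l-k-ud-ok.
number: -l → singular.
case: -k → genitive.
definiteness: -ud → indefinite.
noun class: -ok → class IV.

singular, genitive, indefinite, class IV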